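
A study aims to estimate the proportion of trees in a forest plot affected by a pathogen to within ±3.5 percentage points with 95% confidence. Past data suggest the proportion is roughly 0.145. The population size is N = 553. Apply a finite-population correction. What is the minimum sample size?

For a proportion with margin E = 0.035 at 95% confidence, z = 1.960.
n = p̂(1−p̂)(z/E)² = 0.145 × 0.855 × (1.960/0.035)² = 388.79 — call this n₀.
Finite-population correction with N = 553: n = n₀ / (1 + (n₀−1)/N) = 388.79 / 1.701 = 228.57
Round up: n = 229.

229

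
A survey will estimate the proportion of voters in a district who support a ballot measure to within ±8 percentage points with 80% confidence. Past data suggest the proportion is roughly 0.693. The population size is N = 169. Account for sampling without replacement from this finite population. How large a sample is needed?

n = 42

For a proportion with margin E = 0.08 at 80% confidence, z = 1.282.
n = p̂(1−p̂)(z/E)² = 0.693 × 0.307 × (1.282/0.08)² = 54.63 — call this n₀.
Finite-population correction with N = 169: n = n₀ / (1 + (n₀−1)/N) = 54.63 / 1.317 = 41.48
Round up: n = 42.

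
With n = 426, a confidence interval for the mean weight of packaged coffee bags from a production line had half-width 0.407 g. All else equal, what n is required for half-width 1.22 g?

48

Margin of error scales as 1/√n, so n₂ = n₁·(E₁/E₂)².
n₂ = 426 × (0.407/1.22)² = 426 × 0.1113 = 47.41
Round up: n₂ = 48.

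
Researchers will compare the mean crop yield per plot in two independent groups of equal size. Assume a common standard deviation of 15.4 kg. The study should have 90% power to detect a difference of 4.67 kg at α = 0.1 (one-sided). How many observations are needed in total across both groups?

For two equal groups, n per group = 2·((z_α + z_β)·σ/δ)².
z_α = 1.282; z_β = 1.282 (power 90%).
n = 2 × (2.564 × 15.4 / 4.67)² = 2 × 71.49 = 142.98
Round up: n = 143 per group.
Total across both groups: 2 × 143 = 286.

286 total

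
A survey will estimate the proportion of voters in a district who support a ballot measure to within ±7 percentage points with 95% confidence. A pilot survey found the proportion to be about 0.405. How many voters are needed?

189

For a proportion with margin E = 0.07 at 95% confidence, z = 1.960.
n = p̂(1−p̂)(z/E)² = 0.405 × 0.595 × (1.960/0.07)² = 188.92
Round up: n = 189.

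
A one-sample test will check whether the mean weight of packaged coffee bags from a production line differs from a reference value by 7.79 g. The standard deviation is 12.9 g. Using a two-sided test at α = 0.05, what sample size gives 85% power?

For a one-sample z-test, n = ((z_{α/2} + z_β)·σ/δ)².
z_{α/2} = 1.960 (two-sided α = 0.05); z_β = 1.036 (power 85% → β = 0.15).
n = (2.996 × 12.9 / 7.79)² = 24.61
Round up: n = 25.

25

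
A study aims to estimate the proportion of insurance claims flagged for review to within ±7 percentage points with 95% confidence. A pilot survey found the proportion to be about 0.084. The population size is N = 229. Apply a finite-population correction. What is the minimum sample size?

For a proportion with margin E = 0.07 at 95% confidence, z = 1.960.
n = p̂(1−p̂)(z/E)² = 0.084 × 0.916 × (1.960/0.07)² = 60.32 — call this n₀.
Finite-population correction with N = 229: n = n₀ / (1 + (n₀−1)/N) = 60.32 / 1.259 = 47.91
Round up: n = 48.

n = 48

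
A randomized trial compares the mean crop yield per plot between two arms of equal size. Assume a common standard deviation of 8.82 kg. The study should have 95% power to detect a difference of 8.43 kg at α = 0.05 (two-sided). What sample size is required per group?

29 per group

For two equal groups, n per group = 2·((z_{α/2} + z_β)·σ/δ)².
z_{α/2} = 1.960; z_β = 1.645 (power 95%).
n = 2 × (3.605 × 8.82 / 8.43)² = 2 × 14.23 = 28.46
Round up: n = 29 per group.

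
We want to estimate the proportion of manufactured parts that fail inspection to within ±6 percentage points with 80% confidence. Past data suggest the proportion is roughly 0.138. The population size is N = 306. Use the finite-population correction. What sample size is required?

For a proportion with margin E = 0.06 at 80% confidence, z = 1.282.
n = p̂(1−p̂)(z/E)² = 0.138 × 0.862 × (1.282/0.06)² = 54.31 — call this n₀.
Finite-population correction with N = 306: n = n₀ / (1 + (n₀−1)/N) = 54.31 / 1.174 = 46.26
Round up: n = 47.

47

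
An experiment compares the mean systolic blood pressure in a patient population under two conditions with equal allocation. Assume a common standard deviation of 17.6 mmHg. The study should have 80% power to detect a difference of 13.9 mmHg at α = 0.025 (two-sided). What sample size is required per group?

31 per group

For two equal groups, n per group = 2·((z_{α/2} + z_β)·σ/δ)².
z_{α/2} = 2.241; z_β = 0.842 (power 80%).
n = 2 × (3.083 × 17.6 / 13.9)² = 2 × 15.24 = 30.48
Round up: n = 31 per group.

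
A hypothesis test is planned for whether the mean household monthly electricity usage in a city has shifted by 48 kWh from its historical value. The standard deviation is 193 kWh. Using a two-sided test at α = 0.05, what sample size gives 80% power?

For a one-sample z-test, n = ((z_{α/2} + z_β)·σ/δ)².
z_{α/2} = 1.960 (two-sided α = 0.05); z_β = 0.842 (power 80% → β = 0.2).
n = (2.802 × 193 / 48)² = 126.93
Round up: n = 127.

127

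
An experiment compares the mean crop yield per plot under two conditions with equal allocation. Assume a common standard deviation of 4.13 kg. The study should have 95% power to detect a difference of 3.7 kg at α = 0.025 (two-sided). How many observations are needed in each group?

38 per group

For two equal groups, n per group = 2·((z_{α/2} + z_β)·σ/δ)².
z_{α/2} = 2.241; z_β = 1.645 (power 95%).
n = 2 × (3.886 × 4.13 / 3.7)² = 2 × 18.81 = 37.62
Round up: n = 38 per group.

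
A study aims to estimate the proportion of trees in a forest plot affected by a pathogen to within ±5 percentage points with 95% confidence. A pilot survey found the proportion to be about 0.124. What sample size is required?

For a proportion with margin E = 0.05 at 95% confidence, z = 1.960.
n = p̂(1−p̂)(z/E)² = 0.124 × 0.876 × (1.960/0.05)² = 166.92
Round up: n = 167.

167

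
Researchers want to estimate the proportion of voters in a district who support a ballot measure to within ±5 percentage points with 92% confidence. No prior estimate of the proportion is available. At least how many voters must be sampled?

For a proportion with margin E = 0.05 at 92% confidence, z = 1.751.
With no prior estimate, use p = 0.5, which maximizes p(1−p) at 0.25.
n = 0.25 × (z/E)² = 0.25 × (1.751/0.05)² = 306.60
Round up: n = 307.

307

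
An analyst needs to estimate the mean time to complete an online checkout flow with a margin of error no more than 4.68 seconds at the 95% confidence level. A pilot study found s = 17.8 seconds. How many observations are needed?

For a mean, the margin of error is E = z·σ/√n, so n = (zσ/E)².
At 95% confidence, z = 1.960.
n = (1.960 × 17.8 / 4.68)² = 55.57
Round up: n = 56.

56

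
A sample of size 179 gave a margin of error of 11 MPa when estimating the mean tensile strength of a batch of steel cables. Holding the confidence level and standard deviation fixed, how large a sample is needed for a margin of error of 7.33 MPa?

Margin of error scales as 1/√n, so n₂ = n₁·(E₁/E₂)².
n₂ = 179 × (11/7.33)² = 179 × 2.252 = 403.11
Round up: n₂ = 404.

404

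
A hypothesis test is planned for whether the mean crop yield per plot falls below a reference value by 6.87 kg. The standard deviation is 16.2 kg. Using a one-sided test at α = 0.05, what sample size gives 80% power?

For a one-sample z-test, n = ((z_α + z_β)·σ/δ)².
z_α = 1.645 (one-sided α = 0.05); z_β = 0.842 (power 80% → β = 0.2).
n = (2.487 × 16.2 / 6.87)² = 34.39
Round up: n = 35.

n = 35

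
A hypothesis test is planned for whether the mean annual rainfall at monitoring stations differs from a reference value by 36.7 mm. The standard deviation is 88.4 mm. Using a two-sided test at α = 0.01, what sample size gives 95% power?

For a one-sample z-test, n = ((z_{α/2} + z_β)·σ/δ)².
z_{α/2} = 2.576 (two-sided α = 0.01); z_β = 1.645 (power 95% → β = 0.05).
n = (4.221 × 88.4 / 36.7)² = 103.37
Round up: n = 104.

104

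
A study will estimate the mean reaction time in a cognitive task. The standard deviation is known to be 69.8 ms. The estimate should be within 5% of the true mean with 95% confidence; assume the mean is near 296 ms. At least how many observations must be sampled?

n = 86

For a mean, the margin of error is E = z·σ/√n, so n = (zσ/E)².
At 95% confidence, z = 1.960.
E = 5% of 296 = 14.8 ms.
n = (1.960 × 69.8 / 14.8)² = 85.45
Round up: n = 86.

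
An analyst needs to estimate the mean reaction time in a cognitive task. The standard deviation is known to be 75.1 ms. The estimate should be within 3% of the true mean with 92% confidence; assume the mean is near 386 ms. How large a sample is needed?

129

For a mean, the margin of error is E = z·σ/√n, so n = (zσ/E)².
At 92% confidence, z = 1.751.
E = 3% of 386 = 11.58 ms.
n = (1.751 × 75.1 / 11.58)² = 128.95
Round up: n = 129.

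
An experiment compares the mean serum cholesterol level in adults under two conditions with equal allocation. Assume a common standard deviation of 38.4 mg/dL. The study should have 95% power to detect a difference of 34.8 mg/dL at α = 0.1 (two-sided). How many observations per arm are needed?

27 per group

For two equal groups, n per group = 2·((z_{α/2} + z_β)·σ/δ)².
z_{α/2} = 1.645; z_β = 1.645 (power 95%).
n = 2 × (3.290 × 38.4 / 34.8)² = 2 × 13.18 = 26.36
Round up: n = 27 per group.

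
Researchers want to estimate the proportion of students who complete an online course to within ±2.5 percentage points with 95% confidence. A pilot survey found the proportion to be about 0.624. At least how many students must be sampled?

1443

For a proportion with margin E = 0.025 at 95% confidence, z = 1.960.
n = p̂(1−p̂)(z/E)² = 0.624 × 0.376 × (1.960/0.025)² = 1442.13
Round up: n = 1443.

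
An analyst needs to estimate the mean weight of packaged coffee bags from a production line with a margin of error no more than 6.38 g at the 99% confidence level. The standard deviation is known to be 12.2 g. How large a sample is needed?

For a mean, the margin of error is E = z·σ/√n, so n = (zσ/E)².
At 99% confidence, z = 2.576.
n = (2.576 × 12.2 / 6.38)² = 24.26
Round up: n = 25.

25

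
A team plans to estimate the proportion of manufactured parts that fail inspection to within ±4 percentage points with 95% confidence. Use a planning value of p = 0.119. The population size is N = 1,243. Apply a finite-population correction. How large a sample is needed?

For a proportion with margin E = 0.04 at 95% confidence, z = 1.960.
n = p̂(1−p̂)(z/E)² = 0.119 × 0.881 × (1.960/0.04)² = 251.72 — call this n₀.
Finite-population correction with N = 1,243: n = n₀ / (1 + (n₀−1)/N) = 251.72 / 1.202 = 209.42
Round up: n = 210.

210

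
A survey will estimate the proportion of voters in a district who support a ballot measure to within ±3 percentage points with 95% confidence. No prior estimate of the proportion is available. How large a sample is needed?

1068

For a proportion with margin E = 0.03 at 95% confidence, z = 1.960.
With no prior estimate, use p = 0.5, which maximizes p(1−p) at 0.25.
n = 0.25 × (z/E)² = 0.25 × (1.960/0.03)² = 1067.11
Round up: n = 1068.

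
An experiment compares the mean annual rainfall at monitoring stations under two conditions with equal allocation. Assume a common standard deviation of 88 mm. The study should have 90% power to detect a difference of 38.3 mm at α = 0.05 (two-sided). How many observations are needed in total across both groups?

222 total

For two equal groups, n per group = 2·((z_{α/2} + z_β)·σ/δ)².
z_{α/2} = 1.960; z_β = 1.282 (power 90%).
n = 2 × (3.242 × 88 / 38.3)² = 2 × 55.49 = 110.98
Round up: n = 111 per group.
Total across both groups: 2 × 111 = 222.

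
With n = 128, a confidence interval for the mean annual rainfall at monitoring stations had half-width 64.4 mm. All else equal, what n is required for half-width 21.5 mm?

1149

Margin of error scales as 1/√n, so n₂ = n₁·(E₁/E₂)².
n₂ = 128 × (64.4/21.5)² = 128 × 8.972 = 1148.42
Round up: n₂ = 1149.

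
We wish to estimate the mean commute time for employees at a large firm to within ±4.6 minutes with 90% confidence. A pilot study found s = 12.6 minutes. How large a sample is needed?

21

For a mean, the margin of error is E = z·σ/√n, so n = (zσ/E)².
At 90% confidence, z = 1.645.
n = (1.645 × 12.6 / 4.6)² = 20.30
Round up: n = 21.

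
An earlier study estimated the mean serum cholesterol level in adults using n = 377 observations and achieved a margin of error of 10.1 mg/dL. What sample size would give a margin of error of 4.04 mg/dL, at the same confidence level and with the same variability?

2357

Margin of error scales as 1/√n, so n₂ = n₁·(E₁/E₂)².
n₂ = 377 × (10.1/4.04)² = 377 × 6.25 = 2356.25
Round up: n₂ = 2357.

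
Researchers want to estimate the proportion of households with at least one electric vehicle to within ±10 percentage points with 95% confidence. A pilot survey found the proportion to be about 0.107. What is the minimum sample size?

For a proportion with margin E = 0.1 at 95% confidence, z = 1.960.
n = p̂(1−p̂)(z/E)² = 0.107 × 0.893 × (1.960/0.1)² = 36.71
Round up: n = 37.

37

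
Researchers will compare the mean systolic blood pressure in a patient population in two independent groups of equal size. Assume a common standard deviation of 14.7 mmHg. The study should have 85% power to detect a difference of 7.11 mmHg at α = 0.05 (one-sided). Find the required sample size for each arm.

For two equal groups, n per group = 2·((z_α + z_β)·σ/δ)².
z_α = 1.645; z_β = 1.036 (power 85%).
n = 2 × (2.681 × 14.7 / 7.11)² = 2 × 30.72 = 61.44
Round up: n = 62 per group.

62 per group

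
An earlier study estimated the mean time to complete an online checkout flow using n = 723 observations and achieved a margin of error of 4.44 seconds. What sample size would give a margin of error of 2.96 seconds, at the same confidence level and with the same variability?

Margin of error scales as 1/√n, so n₂ = n₁·(E₁/E₂)².
n₂ = 723 × (4.44/2.96)² = 723 × 2.25 = 1626.75
Round up: n₂ = 1627.

n = 1627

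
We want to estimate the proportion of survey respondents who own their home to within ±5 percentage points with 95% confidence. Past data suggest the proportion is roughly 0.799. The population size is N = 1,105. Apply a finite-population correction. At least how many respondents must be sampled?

For a proportion with margin E = 0.05 at 95% confidence, z = 1.960.
n = p̂(1−p̂)(z/E)² = 0.799 × 0.201 × (1.960/0.05)² = 246.78 — call this n₀.
Finite-population correction with N = 1,105: n = n₀ / (1 + (n₀−1)/N) = 246.78 / 1.222 = 201.95
Round up: n = 202.

202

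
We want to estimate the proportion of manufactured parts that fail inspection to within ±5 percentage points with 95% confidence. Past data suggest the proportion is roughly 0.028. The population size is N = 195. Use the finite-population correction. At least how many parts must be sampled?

35

For a proportion with margin E = 0.05 at 95% confidence, z = 1.960.
n = p̂(1−p̂)(z/E)² = 0.028 × 0.972 × (1.960/0.05)² = 41.82 — call this n₀.
Finite-population correction with N = 195: n = n₀ / (1 + (n₀−1)/N) = 41.82 / 1.209 = 34.59
Round up: n = 35.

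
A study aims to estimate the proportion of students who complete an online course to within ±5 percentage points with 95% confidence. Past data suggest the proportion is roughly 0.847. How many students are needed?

200

For a proportion with margin E = 0.05 at 95% confidence, z = 1.960.
n = p̂(1−p̂)(z/E)² = 0.847 × 0.153 × (1.960/0.05)² = 199.13
Round up: n = 200.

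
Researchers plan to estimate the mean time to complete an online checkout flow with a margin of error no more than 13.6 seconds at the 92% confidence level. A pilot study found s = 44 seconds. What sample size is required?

33

For a mean, the margin of error is E = z·σ/√n, so n = (zσ/E)².
At 92% confidence, z = 1.751.
n = (1.751 × 44 / 13.6)² = 32.09
Round up: n = 33.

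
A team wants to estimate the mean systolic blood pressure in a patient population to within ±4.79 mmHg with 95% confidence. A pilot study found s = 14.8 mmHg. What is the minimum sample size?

For a mean, the margin of error is E = z·σ/√n, so n = (zσ/E)².
At 95% confidence, z = 1.960.
n = (1.960 × 14.8 / 4.79)² = 36.67
Round up: n = 37.

37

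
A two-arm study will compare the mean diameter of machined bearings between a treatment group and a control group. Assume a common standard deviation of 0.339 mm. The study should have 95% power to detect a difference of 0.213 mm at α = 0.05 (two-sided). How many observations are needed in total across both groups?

For two equal groups, n per group = 2·((z_{α/2} + z_β)·σ/δ)².
z_{α/2} = 1.960; z_β = 1.645 (power 95%).
n = 2 × (3.605 × 0.339 / 0.213)² = 2 × 32.92 = 65.84
Round up: n = 66 per group.
Total across both groups: 2 × 66 = 132.

132 total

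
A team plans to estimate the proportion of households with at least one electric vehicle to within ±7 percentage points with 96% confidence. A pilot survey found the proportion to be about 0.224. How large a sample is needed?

150

For a proportion with margin E = 0.07 at 96% confidence, z = 2.054.
n = p̂(1−p̂)(z/E)² = 0.224 × 0.776 × (2.054/0.07)² = 149.66
Round up: n = 150.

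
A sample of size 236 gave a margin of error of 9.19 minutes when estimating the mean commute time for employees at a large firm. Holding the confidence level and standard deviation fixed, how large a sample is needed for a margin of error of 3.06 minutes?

2129

Margin of error scales as 1/√n, so n₂ = n₁·(E₁/E₂)².
n₂ = 236 × (9.19/3.06)² = 236 × 9.02 = 2128.72
Round up: n₂ = 2129.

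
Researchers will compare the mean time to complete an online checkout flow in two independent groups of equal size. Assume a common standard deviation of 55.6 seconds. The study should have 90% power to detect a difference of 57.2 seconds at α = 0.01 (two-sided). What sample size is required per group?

For two equal groups, n per group = 2·((z_{α/2} + z_β)·σ/δ)².
z_{α/2} = 2.576; z_β = 1.282 (power 90%).
n = 2 × (3.858 × 55.6 / 57.2)² = 2 × 14.06 = 28.12
Round up: n = 29 per group.

29 per group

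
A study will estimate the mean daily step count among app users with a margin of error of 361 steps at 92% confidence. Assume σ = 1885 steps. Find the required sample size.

For a mean, the margin of error is E = z·σ/√n, so n = (zσ/E)².
At 92% confidence, z = 1.751.
n = (1.751 × 1885 / 361)² = 83.60
Round up: n = 84.

84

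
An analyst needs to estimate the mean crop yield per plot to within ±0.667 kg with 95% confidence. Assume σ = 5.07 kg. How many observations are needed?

For a mean, the margin of error is E = z·σ/√n, so n = (zσ/E)².
At 95% confidence, z = 1.960.
n = (1.960 × 5.07 / 0.667)² = 221.96
Round up: n = 222.

222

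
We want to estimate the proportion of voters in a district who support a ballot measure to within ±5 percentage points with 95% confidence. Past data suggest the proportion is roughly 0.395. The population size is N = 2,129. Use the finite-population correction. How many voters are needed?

For a proportion with margin E = 0.05 at 95% confidence, z = 1.960.
n = p̂(1−p̂)(z/E)² = 0.395 × 0.605 × (1.960/0.05)² = 367.22 — call this n₀.
Finite-population correction with N = 2,129: n = n₀ / (1 + (n₀−1)/N) = 367.22 / 1.172 = 313.33
Round up: n = 314.

314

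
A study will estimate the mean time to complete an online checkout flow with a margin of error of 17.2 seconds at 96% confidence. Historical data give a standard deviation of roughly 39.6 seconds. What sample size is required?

For a mean, the margin of error is E = z·σ/√n, so n = (zσ/E)².
At 96% confidence, z = 2.054.
n = (2.054 × 39.6 / 17.2)² = 22.36
Round up: n = 23.

23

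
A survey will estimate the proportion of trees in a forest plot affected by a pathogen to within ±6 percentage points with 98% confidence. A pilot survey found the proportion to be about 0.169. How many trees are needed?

n = 212

For a proportion with margin E = 0.06 at 98% confidence, z = 2.326.
n = p̂(1−p̂)(z/E)² = 0.169 × 0.831 × (2.326/0.06)² = 211.06
Round up: n = 212.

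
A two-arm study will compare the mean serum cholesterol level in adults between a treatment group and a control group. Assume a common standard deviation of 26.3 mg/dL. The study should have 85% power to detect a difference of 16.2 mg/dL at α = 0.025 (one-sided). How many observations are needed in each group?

For two equal groups, n per group = 2·((z_α + z_β)·σ/δ)².
z_α = 1.960; z_β = 1.036 (power 85%).
n = 2 × (2.996 × 26.3 / 16.2)² = 2 × 23.66 = 47.32
Round up: n = 48 per group.

48 per group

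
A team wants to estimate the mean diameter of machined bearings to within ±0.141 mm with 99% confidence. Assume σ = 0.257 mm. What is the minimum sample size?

n = 23

For a mean, the margin of error is E = z·σ/√n, so n = (zσ/E)².
At 99% confidence, z = 2.576.
n = (2.576 × 0.257 / 0.141)² = 22.05
Round up: n = 23.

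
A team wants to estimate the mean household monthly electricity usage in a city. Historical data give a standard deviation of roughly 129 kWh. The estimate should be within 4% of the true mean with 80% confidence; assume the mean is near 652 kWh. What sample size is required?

For a mean, the margin of error is E = z·σ/√n, so n = (zσ/E)².
At 80% confidence, z = 1.282.
E = 4% of 652 = 26.08 kWh.
n = (1.282 × 129 / 26.08)² = 40.21
Round up: n = 41.

n = 41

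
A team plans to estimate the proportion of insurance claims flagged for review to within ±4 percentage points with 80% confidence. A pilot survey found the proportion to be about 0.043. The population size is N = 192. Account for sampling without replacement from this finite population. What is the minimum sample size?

35

For a proportion with margin E = 0.04 at 80% confidence, z = 1.282.
n = p̂(1−p̂)(z/E)² = 0.043 × 0.957 × (1.282/0.04)² = 42.27 — call this n₀.
Finite-population correction with N = 192: n = n₀ / (1 + (n₀−1)/N) = 42.27 / 1.215 = 34.79
Round up: n = 35.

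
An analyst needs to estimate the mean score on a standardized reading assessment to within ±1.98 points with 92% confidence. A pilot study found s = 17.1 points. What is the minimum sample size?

For a mean, the margin of error is E = z·σ/√n, so n = (zσ/E)².
At 92% confidence, z = 1.751.
n = (1.751 × 17.1 / 1.98)² = 228.68
Round up: n = 229.

n = 229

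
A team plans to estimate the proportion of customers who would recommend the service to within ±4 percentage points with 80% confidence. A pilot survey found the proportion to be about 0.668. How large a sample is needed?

228

For a proportion with margin E = 0.04 at 80% confidence, z = 1.282.
n = p̂(1−p̂)(z/E)² = 0.668 × 0.332 × (1.282/0.04)² = 227.81
Round up: n = 228.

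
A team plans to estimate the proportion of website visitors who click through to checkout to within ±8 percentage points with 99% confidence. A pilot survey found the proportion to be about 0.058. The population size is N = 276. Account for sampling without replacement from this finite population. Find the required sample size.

48

For a proportion with margin E = 0.08 at 99% confidence, z = 2.576.
n = p̂(1−p̂)(z/E)² = 0.058 × 0.942 × (2.576/0.08)² = 56.65 — call this n₀.
Finite-population correction with N = 276: n = n₀ / (1 + (n₀−1)/N) = 56.65 / 1.202 = 47.13
Round up: n = 48.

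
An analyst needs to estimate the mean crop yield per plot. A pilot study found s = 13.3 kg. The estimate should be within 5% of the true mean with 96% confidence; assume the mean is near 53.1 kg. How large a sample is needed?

For a mean, the margin of error is E = z·σ/√n, so n = (zσ/E)².
At 96% confidence, z = 2.054.
E = 5% of 53.1 = 2.655 kg.
n = (2.054 × 13.3 / 2.655)² = 105.87
Round up: n = 106.

n = 106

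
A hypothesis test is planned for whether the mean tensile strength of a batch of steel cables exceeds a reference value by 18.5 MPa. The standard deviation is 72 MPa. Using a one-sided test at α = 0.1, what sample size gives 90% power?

For a one-sample z-test, n = ((z_α + z_β)·σ/δ)².
z_α = 1.282 (one-sided α = 0.1); z_β = 1.282 (power 90% → β = 0.1).
n = (2.564 × 72 / 18.5)² = 99.58
Round up: n = 100.

100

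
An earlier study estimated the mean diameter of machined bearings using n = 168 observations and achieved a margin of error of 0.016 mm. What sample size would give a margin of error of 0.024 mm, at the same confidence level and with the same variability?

75

Margin of error scales as 1/√n, so n₂ = n₁·(E₁/E₂)².
n₂ = 168 × (0.016/0.024)² = 168 × 0.4444 = 74.66
Round up: n₂ = 75.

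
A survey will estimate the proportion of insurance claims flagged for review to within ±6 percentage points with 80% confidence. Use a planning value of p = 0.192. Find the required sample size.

For a proportion with margin E = 0.06 at 80% confidence, z = 1.282.
n = p̂(1−p̂)(z/E)² = 0.192 × 0.808 × (1.282/0.06)² = 70.82
Round up: n = 71.

n = 71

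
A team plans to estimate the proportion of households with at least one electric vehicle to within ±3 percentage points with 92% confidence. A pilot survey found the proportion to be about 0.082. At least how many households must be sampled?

For a proportion with margin E = 0.03 at 92% confidence, z = 1.751.
n = p̂(1−p̂)(z/E)² = 0.082 × 0.918 × (1.751/0.03)² = 256.44
Round up: n = 257.

257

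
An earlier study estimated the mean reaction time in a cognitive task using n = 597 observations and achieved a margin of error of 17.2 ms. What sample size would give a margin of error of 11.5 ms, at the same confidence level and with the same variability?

n = 1336

Margin of error scales as 1/√n, so n₂ = n₁·(E₁/E₂)².
n₂ = 597 × (17.2/11.5)² = 597 × 2.237 = 1335.49
Round up: n₂ = 1336.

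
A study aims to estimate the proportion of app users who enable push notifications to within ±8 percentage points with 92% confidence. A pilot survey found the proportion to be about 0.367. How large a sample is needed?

For a proportion with margin E = 0.08 at 92% confidence, z = 1.751.
n = p̂(1−p̂)(z/E)² = 0.367 × 0.633 × (1.751/0.08)² = 111.29
Round up: n = 112.

n = 112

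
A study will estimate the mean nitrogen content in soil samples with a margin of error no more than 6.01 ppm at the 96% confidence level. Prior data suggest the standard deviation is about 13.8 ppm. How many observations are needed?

n = 23

For a mean, the margin of error is E = z·σ/√n, so n = (zσ/E)².
At 96% confidence, z = 2.054.
n = (2.054 × 13.8 / 6.01)² = 22.24
Round up: n = 23.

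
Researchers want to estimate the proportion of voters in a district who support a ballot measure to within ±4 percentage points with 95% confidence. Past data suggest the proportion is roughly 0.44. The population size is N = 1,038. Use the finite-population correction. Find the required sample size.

For a proportion with margin E = 0.04 at 95% confidence, z = 1.960.
n = p̂(1−p̂)(z/E)² = 0.44 × 0.56 × (1.960/0.04)² = 591.61 — call this n₀.
Finite-population correction with N = 1,038: n = n₀ / (1 + (n₀−1)/N) = 591.61 / 1.569 = 377.06
Round up: n = 378.

378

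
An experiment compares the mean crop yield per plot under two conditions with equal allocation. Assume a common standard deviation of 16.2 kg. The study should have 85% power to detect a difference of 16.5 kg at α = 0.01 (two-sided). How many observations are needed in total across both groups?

For two equal groups, n per group = 2·((z_{α/2} + z_β)·σ/δ)².
z_{α/2} = 2.576; z_β = 1.036 (power 85%).
n = 2 × (3.612 × 16.2 / 16.5)² = 2 × 12.58 = 25.16
Round up: n = 26 per group.
Total across both groups: 2 × 26 = 52.

52 total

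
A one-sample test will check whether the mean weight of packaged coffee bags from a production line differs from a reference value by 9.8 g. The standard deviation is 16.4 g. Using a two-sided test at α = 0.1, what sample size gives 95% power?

For a one-sample z-test, n = ((z_{α/2} + z_β)·σ/δ)².
z_{α/2} = 1.645 (two-sided α = 0.1); z_β = 1.645 (power 95% → β = 0.05).
n = (3.290 × 16.4 / 9.8)² = 30.31
Round up: n = 31.

31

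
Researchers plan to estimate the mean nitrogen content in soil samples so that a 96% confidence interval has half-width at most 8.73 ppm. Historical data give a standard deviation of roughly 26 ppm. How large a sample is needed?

For a mean, the margin of error is E = z·σ/√n, so n = (zσ/E)².
At 96% confidence, z = 2.054.
n = (2.054 × 26 / 8.73)² = 37.42
Round up: n = 38.

38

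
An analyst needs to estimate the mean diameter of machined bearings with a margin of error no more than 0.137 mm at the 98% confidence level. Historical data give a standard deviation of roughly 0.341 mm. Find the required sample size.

34

For a mean, the margin of error is E = z·σ/√n, so n = (zσ/E)².
At 98% confidence, z = 2.326.
n = (2.326 × 0.341 / 0.137)² = 33.52
Round up: n = 34.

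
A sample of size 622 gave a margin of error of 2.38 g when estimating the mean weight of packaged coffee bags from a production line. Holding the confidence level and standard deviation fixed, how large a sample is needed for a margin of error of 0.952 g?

Margin of error scales as 1/√n, so n₂ = n₁·(E₁/E₂)².
n₂ = 622 × (2.38/0.952)² = 622 × 6.25 = 3887.50
Round up: n₂ = 3888.

3888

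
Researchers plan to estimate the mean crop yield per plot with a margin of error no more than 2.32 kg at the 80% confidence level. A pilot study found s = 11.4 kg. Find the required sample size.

For a mean, the margin of error is E = z·σ/√n, so n = (zσ/E)².
At 80% confidence, z = 1.282.
n = (1.282 × 11.4 / 2.32)² = 39.68
Round up: n = 40.

40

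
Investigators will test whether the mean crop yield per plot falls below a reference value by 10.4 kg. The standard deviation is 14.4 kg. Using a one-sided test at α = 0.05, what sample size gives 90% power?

For a one-sample z-test, n = ((z_α + z_β)·σ/δ)².
z_α = 1.645 (one-sided α = 0.05); z_β = 1.282 (power 90% → β = 0.1).
n = (2.927 × 14.4 / 10.4)² = 16.42
Round up: n = 17.

n = 17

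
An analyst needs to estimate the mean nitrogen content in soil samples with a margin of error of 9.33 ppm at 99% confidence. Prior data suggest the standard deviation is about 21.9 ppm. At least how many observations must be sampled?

For a mean, the margin of error is E = z·σ/√n, so n = (zσ/E)².
At 99% confidence, z = 2.576.
n = (2.576 × 21.9 / 9.33)² = 36.56
Round up: n = 37.

37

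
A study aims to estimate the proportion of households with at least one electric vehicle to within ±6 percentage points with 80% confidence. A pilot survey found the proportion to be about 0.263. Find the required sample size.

For a proportion with margin E = 0.06 at 80% confidence, z = 1.282.
n = p̂(1−p̂)(z/E)² = 0.263 × 0.737 × (1.282/0.06)² = 88.49
Round up: n = 89.

89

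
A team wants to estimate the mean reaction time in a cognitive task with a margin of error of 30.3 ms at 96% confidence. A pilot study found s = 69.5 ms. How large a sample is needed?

For a mean, the margin of error is E = z·σ/√n, so n = (zσ/E)².
At 96% confidence, z = 2.054.
n = (2.054 × 69.5 / 30.3)² = 22.20
Round up: n = 23.

23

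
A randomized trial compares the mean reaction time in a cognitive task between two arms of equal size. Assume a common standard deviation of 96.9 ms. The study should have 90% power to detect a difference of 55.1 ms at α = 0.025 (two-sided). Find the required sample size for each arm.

For two equal groups, n per group = 2·((z_{α/2} + z_β)·σ/δ)².
z_{α/2} = 2.241; z_β = 1.282 (power 90%).
n = 2 × (3.523 × 96.9 / 55.1)² = 2 × 38.39 = 76.78
Round up: n = 77 per group.

77 per group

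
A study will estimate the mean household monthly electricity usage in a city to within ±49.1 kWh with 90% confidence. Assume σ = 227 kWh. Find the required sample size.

For a mean, the margin of error is E = z·σ/√n, so n = (zσ/E)².
At 90% confidence, z = 1.645.
n = (1.645 × 227 / 49.1)² = 57.84
Round up: n = 58.

n = 58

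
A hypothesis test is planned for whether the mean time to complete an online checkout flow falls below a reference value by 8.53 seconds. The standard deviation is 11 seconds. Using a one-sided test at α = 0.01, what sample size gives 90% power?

For a one-sample z-test, n = ((z_α + z_β)·σ/δ)².
z_α = 2.326 (one-sided α = 0.01); z_β = 1.282 (power 90% → β = 0.1).
n = (3.608 × 11 / 8.53)² = 21.65
Round up: n = 22.

n = 22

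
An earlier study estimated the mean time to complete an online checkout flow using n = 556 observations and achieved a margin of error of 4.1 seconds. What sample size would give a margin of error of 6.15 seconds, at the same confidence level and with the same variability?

248

Margin of error scales as 1/√n, so n₂ = n₁·(E₁/E₂)².
n₂ = 556 × (4.1/6.15)² = 556 × 0.4444 = 247.09
Round up: n₂ = 248.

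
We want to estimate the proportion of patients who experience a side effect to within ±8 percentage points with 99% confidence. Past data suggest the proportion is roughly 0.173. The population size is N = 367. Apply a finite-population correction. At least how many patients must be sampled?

For a proportion with margin E = 0.08 at 99% confidence, z = 2.576.
n = p̂(1−p̂)(z/E)² = 0.173 × 0.827 × (2.576/0.08)² = 148.34 — call this n₀.
Finite-population correction with N = 367: n = n₀ / (1 + (n₀−1)/N) = 148.34 / 1.401 = 105.88
Round up: n = 106.

106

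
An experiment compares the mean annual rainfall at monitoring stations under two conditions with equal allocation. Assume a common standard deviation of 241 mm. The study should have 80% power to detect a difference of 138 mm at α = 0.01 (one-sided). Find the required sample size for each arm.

62 per group

For two equal groups, n per group = 2·((z_α + z_β)·σ/δ)².
z_α = 2.326; z_β = 0.842 (power 80%).
n = 2 × (3.168 × 241 / 138)² = 2 × 30.61 = 61.22
Round up: n = 62 per group.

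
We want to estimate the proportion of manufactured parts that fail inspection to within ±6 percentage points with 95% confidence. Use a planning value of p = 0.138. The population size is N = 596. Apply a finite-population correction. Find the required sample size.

For a proportion with margin E = 0.06 at 95% confidence, z = 1.960.
n = p̂(1−p̂)(z/E)² = 0.138 × 0.862 × (1.960/0.06)² = 126.94 — call this n₀.
Finite-population correction with N = 596: n = n₀ / (1 + (n₀−1)/N) = 126.94 / 1.211 = 104.82
Round up: n = 105.

105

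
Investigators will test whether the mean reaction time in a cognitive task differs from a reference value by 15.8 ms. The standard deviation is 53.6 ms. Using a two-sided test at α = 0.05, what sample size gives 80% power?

For a one-sample z-test, n = ((z_{α/2} + z_β)·σ/δ)².
z_{α/2} = 1.960 (two-sided α = 0.05); z_β = 0.842 (power 80% → β = 0.2).
n = (2.802 × 53.6 / 15.8)² = 90.35
Round up: n = 91.

91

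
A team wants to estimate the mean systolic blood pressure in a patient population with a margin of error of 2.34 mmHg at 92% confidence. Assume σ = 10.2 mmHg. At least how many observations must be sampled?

For a mean, the margin of error is E = z·σ/√n, so n = (zσ/E)².
At 92% confidence, z = 1.751.
n = (1.751 × 10.2 / 2.34)² = 58.26
Round up: n = 59.

59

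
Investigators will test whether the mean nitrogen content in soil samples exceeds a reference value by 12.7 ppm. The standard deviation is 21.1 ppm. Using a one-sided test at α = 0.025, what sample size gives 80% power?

n = 22

For a one-sample z-test, n = ((z_α + z_β)·σ/δ)².
z_α = 1.960 (one-sided α = 0.025); z_β = 0.842 (power 80% → β = 0.2).
n = (2.802 × 21.1 / 12.7)² = 21.67
Round up: n = 22.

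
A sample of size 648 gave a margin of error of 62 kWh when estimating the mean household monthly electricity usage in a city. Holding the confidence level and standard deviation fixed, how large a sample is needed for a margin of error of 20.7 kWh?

Margin of error scales as 1/√n, so n₂ = n₁·(E₁/E₂)².
n₂ = 648 × (62/20.7)² = 648 × 8.971 = 5813.21
Round up: n₂ = 5814.

5814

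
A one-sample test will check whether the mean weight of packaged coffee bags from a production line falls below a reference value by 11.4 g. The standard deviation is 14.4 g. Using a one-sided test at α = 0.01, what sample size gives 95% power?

26

For a one-sample z-test, n = ((z_α + z_β)·σ/δ)².
z_α = 2.326 (one-sided α = 0.01); z_β = 1.645 (power 95% → β = 0.05).
n = (3.971 × 14.4 / 11.4)² = 25.16
Round up: n = 26.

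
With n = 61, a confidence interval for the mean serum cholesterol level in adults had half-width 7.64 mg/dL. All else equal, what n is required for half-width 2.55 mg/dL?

548

Margin of error scales as 1/√n, so n₂ = n₁·(E₁/E₂)².
n₂ = 61 × (7.64/2.55)² = 61 × 8.976 = 547.54
Round up: n₂ = 548.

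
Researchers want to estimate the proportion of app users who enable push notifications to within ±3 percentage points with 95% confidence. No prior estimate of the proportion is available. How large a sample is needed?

For a proportion with margin E = 0.03 at 95% confidence, z = 1.960.
With no prior estimate, use p = 0.5, which maximizes p(1−p) at 0.25.
n = 0.25 × (z/E)² = 0.25 × (1.960/0.03)² = 1067.11
Round up: n = 1068.

1068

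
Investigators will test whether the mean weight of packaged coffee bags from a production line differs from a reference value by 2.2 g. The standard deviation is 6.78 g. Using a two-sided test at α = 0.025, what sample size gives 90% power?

For a one-sample z-test, n = ((z_{α/2} + z_β)·σ/δ)².
z_{α/2} = 2.241 (two-sided α = 0.025); z_β = 1.282 (power 90% → β = 0.1).
n = (3.523 × 6.78 / 2.2)² = 117.88
Round up: n = 118.

118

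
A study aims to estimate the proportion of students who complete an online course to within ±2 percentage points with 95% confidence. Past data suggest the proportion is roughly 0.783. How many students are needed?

For a proportion with margin E = 0.02 at 95% confidence, z = 1.960.
n = p̂(1−p̂)(z/E)² = 0.783 × 0.217 × (1.960/0.02)² = 1631.83
Round up: n = 1632.

1632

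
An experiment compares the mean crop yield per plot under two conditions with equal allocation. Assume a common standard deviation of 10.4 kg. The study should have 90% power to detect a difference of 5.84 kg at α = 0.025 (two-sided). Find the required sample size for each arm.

For two equal groups, n per group = 2·((z_{α/2} + z_β)·σ/δ)².
z_{α/2} = 2.241; z_β = 1.282 (power 90%).
n = 2 × (3.523 × 10.4 / 5.84)² = 2 × 39.36 = 78.72
Round up: n = 79 per group.

79 per group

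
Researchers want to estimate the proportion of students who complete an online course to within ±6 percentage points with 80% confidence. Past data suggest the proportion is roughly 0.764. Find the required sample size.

83

For a proportion with margin E = 0.06 at 80% confidence, z = 1.282.
n = p̂(1−p̂)(z/E)² = 0.764 × 0.236 × (1.282/0.06)² = 82.31
Round up: n = 83.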